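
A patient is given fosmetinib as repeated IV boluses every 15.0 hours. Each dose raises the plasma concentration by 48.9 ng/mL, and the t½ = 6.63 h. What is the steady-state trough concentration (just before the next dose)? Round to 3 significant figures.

k = ln 2 / 6.63 = 0.1045 h⁻¹
Fraction remaining after one interval: e^(−kτ) = e^(−0.1045 × 15.0) = 0.2084
R = 1 / (1 − 0.2084) = 1.263
Css,max = 48.9 × 1.263 = 61.78 ng/mL
Css,min = Css,max × e^(−kτ) = 61.78 × 0.2084 ≈ 12.9 ng/mL

12.9 ng/mL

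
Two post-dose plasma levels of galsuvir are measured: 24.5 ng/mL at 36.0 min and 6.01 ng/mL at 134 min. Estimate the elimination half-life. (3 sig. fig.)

k = ln(C₁/C₂) / (t₂ − t₁) = ln(24.5/6.01) / (134 − 36.0)
  = 1.405 / 98.00 = 0.01434 min⁻¹
t½ = ln 2 / k = ln 2 / 0.01434 ≈ 48.3 minutes

48.3 minutes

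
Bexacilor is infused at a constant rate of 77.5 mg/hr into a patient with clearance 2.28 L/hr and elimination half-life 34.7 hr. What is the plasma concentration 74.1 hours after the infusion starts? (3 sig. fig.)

Css = rate / CL = 77.5 / 2.28 = 33.99 µg/mL
k = ln 2 / 34.7 = 0.01998 hr⁻¹
C(t) = Css (1 − e^(−kt)) = 33.99 × (1 − e^(−1.480)) = 33.99 × 0.7724 ≈ 26.3 µg/mL

26.3 µg/mL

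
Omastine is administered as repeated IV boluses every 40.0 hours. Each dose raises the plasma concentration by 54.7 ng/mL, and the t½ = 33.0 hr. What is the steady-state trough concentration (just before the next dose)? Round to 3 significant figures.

k = ln 2 / 33.0 = 0.02100 hr⁻¹
Fraction remaining after one interval: e^(−kτ) = e^(−0.02100 × 40.0) = 0.4316
R = 1 / (1 − 0.4316) = 1.759
Css,max = 54.7 × 1.759 = 96.24 ng/mL
Css,min = Css,max × e^(−kτ) = 96.24 × 0.4316 ≈ 41.5 ng/mL

41.5 ng/mL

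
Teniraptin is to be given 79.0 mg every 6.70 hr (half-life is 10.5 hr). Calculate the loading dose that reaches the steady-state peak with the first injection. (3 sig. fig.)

221 mg

k = ln 2 / 10.5 = 0.06601 hr⁻¹
Accumulation ratio R = 1 / (1 − e^(−kτ)) = 1 / (1 − e^(−0.06601×6.70)) = 1 / (1 − 0.6426) = 2.798
Loading dose = maintenance dose × R = 79.0 × 2.798 ≈ 221 mg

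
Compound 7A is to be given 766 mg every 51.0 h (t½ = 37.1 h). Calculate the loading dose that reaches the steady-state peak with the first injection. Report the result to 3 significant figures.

k = ln 2 / 37.1 = 0.01868 h⁻¹
Accumulation ratio R = 1 / (1 − e^(−kτ)) = 1 / (1 − e^(−0.01868×51.0)) = 1 / (1 − 0.3856) = 1.628
Loading dose = maintenance dose × R = 766 × 1.628 ≈ 1250 mg

1250 mg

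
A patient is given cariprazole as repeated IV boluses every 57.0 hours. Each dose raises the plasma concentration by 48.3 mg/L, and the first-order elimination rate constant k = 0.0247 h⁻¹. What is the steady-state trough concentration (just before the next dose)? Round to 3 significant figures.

15.6 mg/L

Fraction remaining after one interval: e^(−kτ) = e^(−0.02470 × 57.0) = 0.2447
R = 1 / (1 − 0.2447) = 1.324
Css,max = 48.3 × 1.324 = 63.94 mg/L
Css,min = Css,max × e^(−kτ) = 63.94 × 0.2447 ≈ 15.6 mg/L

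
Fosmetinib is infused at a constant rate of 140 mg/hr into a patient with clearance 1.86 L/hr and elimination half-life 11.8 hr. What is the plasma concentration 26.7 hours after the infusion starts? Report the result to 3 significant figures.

Css = rate / CL = 140 / 1.86 = 75.27 mg/L
k = ln 2 / 11.8 = 0.05874 hr⁻¹
C(t) = Css (1 − e^(−kt)) = 75.27 × (1 − e^(−1.568)) = 75.27 × 0.7916 ≈ 59.6 mg/L

59.6 mg/L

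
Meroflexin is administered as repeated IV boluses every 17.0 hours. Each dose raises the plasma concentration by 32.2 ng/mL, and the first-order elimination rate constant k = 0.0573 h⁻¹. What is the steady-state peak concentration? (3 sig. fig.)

Fraction remaining after one interval: e^(−kτ) = e^(−0.05730 × 17.0) = 0.3775
R = 1 / (1 − 0.3775) = 1.607
Css,max = 32.2 × 1.607 ≈ 51.7 ng/mL

51.7 ng/mL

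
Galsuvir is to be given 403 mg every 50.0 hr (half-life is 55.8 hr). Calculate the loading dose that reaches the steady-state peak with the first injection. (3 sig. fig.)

k = ln 2 / 55.8 = 0.01242 hr⁻¹
Accumulation ratio R = 1 / (1 − e^(−kτ)) = 1 / (1 − e^(−0.01242×50.0)) = 1 / (1 − 0.5374) = 2.161
Loading dose = maintenance dose × R = 403 × 2.161 ≈ 871 mg

871 mg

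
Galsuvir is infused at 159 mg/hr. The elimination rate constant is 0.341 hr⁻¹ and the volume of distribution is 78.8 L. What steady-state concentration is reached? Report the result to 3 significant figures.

CL = k · V = 0.341 × 78.8 = 26.87 L/hr
Css = rate / CL = 159 / 26.87 ≈ 5.92 µg/mL

5.92 µg/mL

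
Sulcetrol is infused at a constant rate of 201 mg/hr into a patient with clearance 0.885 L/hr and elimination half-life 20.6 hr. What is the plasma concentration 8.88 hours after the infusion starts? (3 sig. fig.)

Css = rate / CL = 201 / 0.885 = 227.1 mg/L
k = ln 2 / 20.6 = 0.03365 hr⁻¹
C(t) = Css (1 − e^(−kt)) = 227.1 × (1 − e^(−0.2988)) = 227.1 × 0.2583 ≈ 58.7 mg/L

58.7 mg/L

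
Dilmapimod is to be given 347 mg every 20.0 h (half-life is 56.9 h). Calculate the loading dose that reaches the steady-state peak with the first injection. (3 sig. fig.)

k = ln 2 / 56.9 = 0.01218 h⁻¹
Accumulation ratio R = 1 / (1 − e^(−kτ)) = 1 / (1 − e^(−0.01218×20.0)) = 1 / (1 − 0.7838) = 4.625
Loading dose = maintenance dose × R = 347 × 4.625 ≈ 1600 mg

1600 mg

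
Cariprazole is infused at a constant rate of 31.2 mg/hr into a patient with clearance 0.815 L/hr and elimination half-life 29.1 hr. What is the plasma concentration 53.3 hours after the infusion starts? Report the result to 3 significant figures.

Css = rate / CL = 31.2 / 0.815 = 38.28 µg/mL
k = ln 2 / 29.1 = 0.02382 hr⁻¹
C(t) = Css (1 − e^(−kt)) = 38.28 × (1 − e^(−1.270)) = 38.28 × 0.7191 ≈ 27.5 µg/mL

27.5 µg/mL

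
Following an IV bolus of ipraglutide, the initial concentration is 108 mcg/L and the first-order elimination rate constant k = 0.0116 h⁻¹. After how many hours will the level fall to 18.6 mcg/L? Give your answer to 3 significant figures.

C(t) = C₀ e^(−kt)  ⇒  t = ln(C₀/C) / k
t = ln(108/18.6) / 0.01160 = 1.759 / 0.01160 ≈ 152 hours

152 hours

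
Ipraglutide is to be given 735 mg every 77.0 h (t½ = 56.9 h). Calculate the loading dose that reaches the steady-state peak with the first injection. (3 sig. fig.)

k = ln 2 / 56.9 = 0.01218 h⁻¹
Accumulation ratio R = 1 / (1 − e^(−kτ)) = 1 / (1 − e^(−0.01218×77.0)) = 1 / (1 − 0.3914) = 1.643
Loading dose = maintenance dose × R = 735 × 1.643 ≈ 1210 mg

1210 mg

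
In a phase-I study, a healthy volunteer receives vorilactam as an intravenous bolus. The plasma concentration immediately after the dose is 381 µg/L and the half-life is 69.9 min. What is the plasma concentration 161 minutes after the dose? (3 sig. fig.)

k = ln 2 / 69.9 = 0.009916 min⁻¹
C(t) = C₀ e^(−kt) = 381 × e^(−0.009916 × 161) = 381 × e^(−1.597) = 381 × 0.2026 ≈ 77.2 µg/L

77.2 µg/L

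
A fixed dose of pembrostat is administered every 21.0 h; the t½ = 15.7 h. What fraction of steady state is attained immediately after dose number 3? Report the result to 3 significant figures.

k = ln 2 / 15.7 = 0.04415 h⁻¹
f_n = 1 − e^(−nkτ) = 1 − e^(−3 × 0.04415 × 21.0) = 1 − e^(−2.781) = 1 − 0.06195 ≈ 0.938

0.938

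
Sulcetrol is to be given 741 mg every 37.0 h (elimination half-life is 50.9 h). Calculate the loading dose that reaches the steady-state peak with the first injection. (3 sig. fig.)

1870 mg

k = ln 2 / 50.9 = 0.01362 h⁻¹
Accumulation ratio R = 1 / (1 − e^(−kτ)) = 1 / (1 − e^(−0.01362×37.0)) = 1 / (1 − 0.6042) = 2.526
Loading dose = maintenance dose × R = 741 × 2.526 ≈ 1870 mg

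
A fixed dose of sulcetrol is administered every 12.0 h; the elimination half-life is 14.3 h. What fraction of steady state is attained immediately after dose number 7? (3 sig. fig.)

0.983

k = ln 2 / 14.3 = 0.04847 h⁻¹
f_n = 1 − e^(−nkτ) = 1 − e^(−7 × 0.04847 × 12.0) = 1 − e^(−4.072) = 1 − 0.01705 ≈ 0.983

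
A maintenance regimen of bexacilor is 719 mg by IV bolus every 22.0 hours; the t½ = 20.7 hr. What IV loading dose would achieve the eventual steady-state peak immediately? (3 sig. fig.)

k = ln 2 / 20.7 = 0.03349 hr⁻¹
Accumulation ratio R = 1 / (1 − e^(−kτ)) = 1 / (1 − e^(−0.03349×22.0)) = 1 / (1 − 0.4787) = 1.918
Loading dose = maintenance dose × R = 719 × 1.918 ≈ 1380 mg

1380 mg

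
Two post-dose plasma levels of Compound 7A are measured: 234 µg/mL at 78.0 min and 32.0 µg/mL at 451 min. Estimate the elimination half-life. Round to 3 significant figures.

k = ln(C₁/C₂) / (t₂ − t₁) = ln(234/32.0) / (451 − 78.0)
  = 1.990 / 373.0 = 0.005334 min⁻¹
t½ = ln 2 / k = ln 2 / 0.005334 ≈ 130 minutes

130 minutes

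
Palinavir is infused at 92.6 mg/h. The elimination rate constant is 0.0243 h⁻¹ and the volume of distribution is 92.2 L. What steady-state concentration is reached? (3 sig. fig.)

41.3 µg/mL

CL = k · V = 0.0243 × 92.2 = 2.240 L/h
Css = rate / CL = 92.6 / 2.240 ≈ 41.3 µg/mL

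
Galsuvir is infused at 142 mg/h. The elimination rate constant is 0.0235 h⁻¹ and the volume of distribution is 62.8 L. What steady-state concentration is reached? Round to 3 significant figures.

CL = k · V = 0.0235 × 62.8 = 1.476 L/h
Css = rate / CL = 142 / 1.476 ≈ 96.2 µg/mL

96.2 µg/mL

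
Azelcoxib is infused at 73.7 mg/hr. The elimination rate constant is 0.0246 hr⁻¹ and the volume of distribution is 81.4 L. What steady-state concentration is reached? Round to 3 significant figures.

36.8 mg/L

CL = k · V = 0.0246 × 81.4 = 2.002 L/hr
Css = rate / CL = 73.7 / 2.002 ≈ 36.8 mg/L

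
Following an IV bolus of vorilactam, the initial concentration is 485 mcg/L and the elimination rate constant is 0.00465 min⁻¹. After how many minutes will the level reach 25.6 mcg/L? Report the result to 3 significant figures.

C(t) = C₀ e^(−kt)  ⇒  t = ln(C₀/C) / k
t = ln(485/25.6) / 0.004650 = 2.942 / 0.004650 ≈ 633 minutes

633 minutes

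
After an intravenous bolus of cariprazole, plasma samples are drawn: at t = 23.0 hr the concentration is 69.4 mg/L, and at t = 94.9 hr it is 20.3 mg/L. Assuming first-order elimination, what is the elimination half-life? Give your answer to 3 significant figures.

40.5 hours

k = ln(C₁/C₂) / (t₂ − t₁) = ln(69.4/20.3) / (94.9 − 23.0)
  = 1.229 / 71.90 = 0.01710 hr⁻¹
t½ = ln 2 / k = ln 2 / 0.01710 ≈ 40.5 hours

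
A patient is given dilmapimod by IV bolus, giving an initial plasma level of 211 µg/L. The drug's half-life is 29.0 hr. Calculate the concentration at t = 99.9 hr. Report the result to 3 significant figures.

19.4 µg/L

k = ln 2 / 29.0 = 0.02390 hr⁻¹
99.9 hr is 3.445 half-lives, so C = 211 × (1/2)^3.445 = 211 × 0.09183 ≈ 19.4 µg/L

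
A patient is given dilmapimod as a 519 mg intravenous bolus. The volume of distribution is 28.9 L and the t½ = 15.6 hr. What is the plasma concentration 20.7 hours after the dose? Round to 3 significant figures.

7.16 mg/L

C₀ = dose / V = 519 / 28.9 = 17.96 mg/L
k = ln 2 / 15.6 = 0.04443 hr⁻¹
C(t) = C₀ e^(−kt) = 17.96 × e^(−0.04443 × 20.7) = 17.96 × e^(−0.9198) = 17.96 × 0.3986 ≈ 7.16 mg/L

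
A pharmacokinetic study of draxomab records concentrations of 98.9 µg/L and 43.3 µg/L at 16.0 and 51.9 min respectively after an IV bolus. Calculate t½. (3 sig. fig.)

30.1 minutes

k = ln(C₁/C₂) / (t₂ − t₁) = ln(98.9/43.3) / (51.9 − 16.0)
  = 0.8260 / 35.90 = 0.02301 min⁻¹
t½ = ln 2 / k = ln 2 / 0.02301 ≈ 30.1 minutes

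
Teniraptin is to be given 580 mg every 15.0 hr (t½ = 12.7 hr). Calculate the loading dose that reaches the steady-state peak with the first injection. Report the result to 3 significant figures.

k = ln 2 / 12.7 = 0.05458 hr⁻¹
Accumulation ratio R = 1 / (1 − e^(−kτ)) = 1 / (1 − e^(−0.05458×15.0)) = 1 / (1 − 0.4410) = 1.789
Loading dose = maintenance dose × R = 580 × 1.789 ≈ 1040 mg

1040 mg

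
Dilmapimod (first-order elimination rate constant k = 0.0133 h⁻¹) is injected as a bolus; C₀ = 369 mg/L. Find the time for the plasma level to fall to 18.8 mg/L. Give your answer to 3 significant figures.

224 hours

C(t) = C₀ e^(−kt)  ⇒  t = ln(C₀/C) / k
t = ln(369/18.8) / 0.01330 = 2.977 / 0.01330 ≈ 224 hours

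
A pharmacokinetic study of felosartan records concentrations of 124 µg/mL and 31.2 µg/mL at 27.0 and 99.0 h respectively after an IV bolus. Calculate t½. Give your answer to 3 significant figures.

36.2 hours

k = ln(C₁/C₂) / (t₂ − t₁) = ln(124/31.2) / (99.0 − 27.0)
  = 1.380 / 72.00 = 0.01916 h⁻¹
t½ = ln 2 / k = ln 2 / 0.01916 ≈ 36.2 hours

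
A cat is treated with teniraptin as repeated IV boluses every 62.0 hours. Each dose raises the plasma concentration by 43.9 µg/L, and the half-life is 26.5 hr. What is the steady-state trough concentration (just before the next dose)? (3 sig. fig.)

k = ln 2 / 26.5 = 0.02616 hr⁻¹
Fraction remaining after one interval: e^(−kτ) = e^(−0.02616 × 62.0) = 0.1976
R = 1 / (1 − 0.1976) = 1.246
Css,max = 43.9 × 1.246 = 54.71 µg/L
Css,min = Css,max × e^(−kτ) = 54.71 × 0.1976 ≈ 10.8 µg/L

10.8 µg/L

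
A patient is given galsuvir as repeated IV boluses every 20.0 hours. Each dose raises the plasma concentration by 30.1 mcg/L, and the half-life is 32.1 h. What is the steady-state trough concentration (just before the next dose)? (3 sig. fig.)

55.7 mcg/L

k = ln 2 / 32.1 = 0.02159 h⁻¹
Fraction remaining after one interval: e^(−kτ) = e^(−0.02159 × 20.0) = 0.6493
R = 1 / (1 − 0.6493) = 2.851
Css,max = 30.1 × 2.851 = 85.83 mcg/L
Css,min = Css,max × e^(−kτ) = 85.83 × 0.6493 ≈ 55.7 mcg/L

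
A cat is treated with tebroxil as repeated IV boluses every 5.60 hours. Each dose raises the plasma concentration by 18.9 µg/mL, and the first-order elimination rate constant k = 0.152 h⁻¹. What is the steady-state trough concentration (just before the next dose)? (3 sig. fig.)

Fraction remaining after one interval: e^(−kτ) = e^(−0.1520 × 5.60) = 0.4269
R = 1 / (1 − 0.4269) = 1.745
Css,max = 18.9 × 1.745 = 32.98 µg/mL
Css,min = Css,max × e^(−kτ) = 32.98 × 0.4269 ≈ 14.1 µg/mL

14.1 µg/mL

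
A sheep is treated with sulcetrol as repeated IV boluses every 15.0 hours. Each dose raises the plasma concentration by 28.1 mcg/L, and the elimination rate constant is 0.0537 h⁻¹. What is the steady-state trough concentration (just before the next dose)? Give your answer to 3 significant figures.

Fraction remaining after one interval: e^(−kτ) = e^(−0.05370 × 15.0) = 0.4469
R = 1 / (1 − 0.4469) = 1.808
Css,max = 28.1 × 1.808 = 50.80 mcg/L
Css,min = Css,max × e^(−kτ) = 50.80 × 0.4469 ≈ 22.7 mcg/L

22.7 mcg/L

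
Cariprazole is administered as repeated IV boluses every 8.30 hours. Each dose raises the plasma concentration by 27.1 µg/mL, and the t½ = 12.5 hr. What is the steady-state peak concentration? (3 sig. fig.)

73.5 µg/mL

k = ln 2 / 12.5 = 0.05545 hr⁻¹
Fraction remaining after one interval: e^(−kτ) = e^(−0.05545 × 8.30) = 0.6311
R = 1 / (1 − 0.6311) = 2.711
Css,max = 27.1 × 2.711 ≈ 73.5 µg/mL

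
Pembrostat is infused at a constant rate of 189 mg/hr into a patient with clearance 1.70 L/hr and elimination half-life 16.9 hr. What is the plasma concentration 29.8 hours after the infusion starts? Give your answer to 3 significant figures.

Css = rate / CL = 189 / 1.70 = 111.2 µg/mL
k = ln 2 / 16.9 = 0.04101 hr⁻¹
C(t) = Css (1 − e^(−kt)) = 111.2 × (1 − e^(−1.222)) = 111.2 × 0.7054 ≈ 78.4 µg/mL

78.4 µg/mL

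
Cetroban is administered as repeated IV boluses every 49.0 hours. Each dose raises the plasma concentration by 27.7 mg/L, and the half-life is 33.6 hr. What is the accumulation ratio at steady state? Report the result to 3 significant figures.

k = ln 2 / 33.6 = 0.02063 hr⁻¹
Fraction remaining after one interval: e^(−kτ) = e^(−0.02063 × 49.0) = 0.3639
R = 1 / (1 − 0.3639) = 1 / 0.6361 ≈ 1.57

1.57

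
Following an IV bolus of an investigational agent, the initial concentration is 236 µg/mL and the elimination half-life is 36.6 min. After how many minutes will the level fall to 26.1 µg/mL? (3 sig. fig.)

k = ln 2 / 36.6 = 0.01894 min⁻¹
C(t) = C₀ e^(−kt)  ⇒  t = ln(C₀/C) / k
t = ln(236/26.1) / 0.01894 = 2.202 / 0.01894 ≈ 116 minutes

116 minutes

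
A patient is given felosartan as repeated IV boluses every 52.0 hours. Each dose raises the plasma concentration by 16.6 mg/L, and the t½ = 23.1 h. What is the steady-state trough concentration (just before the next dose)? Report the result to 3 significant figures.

k = ln 2 / 23.1 = 0.03001 h⁻¹
Fraction remaining after one interval: e^(−kτ) = e^(−0.03001 × 52.0) = 0.2101
R = 1 / (1 − 0.2101) = 1.266
Css,max = 16.6 × 1.266 = 21.01 mg/L
Css,min = Css,max × e^(−kτ) = 21.01 × 0.2101 ≈ 4.41 mg/L

4.41 mg/L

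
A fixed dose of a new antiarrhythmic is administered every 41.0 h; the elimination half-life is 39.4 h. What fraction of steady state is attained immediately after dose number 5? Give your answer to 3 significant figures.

k = ln 2 / 39.4 = 0.01759 h⁻¹
f_n = 1 − e^(−nkτ) = 1 − e^(−5 × 0.01759 × 41.0) = 1 − e^(−3.606) = 1 − 0.02715 ≈ 0.973

0.973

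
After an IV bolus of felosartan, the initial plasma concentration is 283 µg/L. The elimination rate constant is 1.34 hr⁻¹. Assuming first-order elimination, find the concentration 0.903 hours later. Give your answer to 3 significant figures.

C(t) = C₀ e^(−kt) = 283 × e^(−1.340 × 0.903) = 283 × e^(−1.210) = 283 × 0.2982 ≈ 84.4 µg/L

84.4 µg/L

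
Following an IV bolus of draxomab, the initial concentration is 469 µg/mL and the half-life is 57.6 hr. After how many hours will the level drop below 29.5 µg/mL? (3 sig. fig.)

230 hours

k = ln 2 / 57.6 = 0.01203 hr⁻¹
C(t) = C₀ e^(−kt)  ⇒  t = ln(C₀/C) / k
t = ln(469/29.5) / 0.01203 = 2.766 / 0.01203 ≈ 230 hours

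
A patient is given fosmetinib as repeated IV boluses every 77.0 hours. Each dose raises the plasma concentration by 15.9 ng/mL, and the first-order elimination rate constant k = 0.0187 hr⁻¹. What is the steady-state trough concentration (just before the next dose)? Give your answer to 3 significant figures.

Fraction remaining after one interval: e^(−kτ) = e^(−0.01870 × 77.0) = 0.2370
R = 1 / (1 − 0.2370) = 1.311
Css,max = 15.9 × 1.311 = 20.84 ng/mL
Css,min = Css,max × e^(−kτ) = 20.84 × 0.2370 ≈ 4.94 ng/mL

4.94 ng/mL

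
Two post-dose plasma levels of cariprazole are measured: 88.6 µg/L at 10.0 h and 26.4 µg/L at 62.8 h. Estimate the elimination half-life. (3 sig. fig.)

k = ln(C₁/C₂) / (t₂ − t₁) = ln(88.6/26.4) / (62.8 − 10.0)
  = 1.211 / 52.80 = 0.02293 h⁻¹
t½ = ln 2 / k = ln 2 / 0.02293 ≈ 30.2 hours

30.2 hours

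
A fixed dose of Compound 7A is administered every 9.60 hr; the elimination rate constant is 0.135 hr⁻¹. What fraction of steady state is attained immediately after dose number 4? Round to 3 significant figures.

f_n = 1 − e^(−nkτ) = 1 − e^(−4 × 0.1350 × 9.60) = 1 − e^(−5.184) = 1 − 0.005606 ≈ 0.994

0.994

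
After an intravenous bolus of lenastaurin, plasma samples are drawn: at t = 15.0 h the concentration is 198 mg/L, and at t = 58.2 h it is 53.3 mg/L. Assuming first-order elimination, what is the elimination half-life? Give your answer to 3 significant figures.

22.8 hours

k = ln(C₁/C₂) / (t₂ − t₁) = ln(198/53.3) / (58.2 − 15.0)
  = 1.312 / 43.20 = 0.03038 h⁻¹
t½ = ln 2 / k = ln 2 / 0.03038 ≈ 22.8 hours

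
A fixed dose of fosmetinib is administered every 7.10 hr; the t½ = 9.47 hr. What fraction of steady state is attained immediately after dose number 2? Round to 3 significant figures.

k = ln 2 / 9.47 = 0.07319 hr⁻¹
f_n = 1 − e^(−nkτ) = 1 − e^(−2 × 0.07319 × 7.10) = 1 − e^(−1.039) = 1 − 0.3537 ≈ 0.646

0.646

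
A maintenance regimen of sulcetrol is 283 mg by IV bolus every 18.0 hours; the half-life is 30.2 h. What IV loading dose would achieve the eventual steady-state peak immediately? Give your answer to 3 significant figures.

836 mg

k = ln 2 / 30.2 = 0.02295 h⁻¹
Accumulation ratio R = 1 / (1 − e^(−kτ)) = 1 / (1 − e^(−0.02295×18.0)) = 1 / (1 − 0.6616) = 2.955
Loading dose = maintenance dose × R = 283 × 2.955 ≈ 836 mg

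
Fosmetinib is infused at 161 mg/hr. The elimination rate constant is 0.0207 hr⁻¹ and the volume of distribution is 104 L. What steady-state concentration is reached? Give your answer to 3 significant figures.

CL = k · V = 0.0207 × 104 = 2.153 L/hr
Css = rate / CL = 161 / 2.153 ≈ 74.8 mg/L

74.8 mg/L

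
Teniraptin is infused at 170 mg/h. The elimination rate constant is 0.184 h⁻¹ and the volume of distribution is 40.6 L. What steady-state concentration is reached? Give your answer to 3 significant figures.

22.8 µg/mL

CL = k · V = 0.184 × 40.6 = 7.470 L/h
Css = rate / CL = 170 / 7.470 ≈ 22.8 µg/mL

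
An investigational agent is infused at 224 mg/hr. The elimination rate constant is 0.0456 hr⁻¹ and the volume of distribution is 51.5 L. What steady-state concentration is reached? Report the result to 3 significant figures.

CL = k · V = 0.0456 × 51.5 = 2.348 L/hr
Css = rate / CL = 224 / 2.348 ≈ 95.4 µg/mL

95.4 µg/mL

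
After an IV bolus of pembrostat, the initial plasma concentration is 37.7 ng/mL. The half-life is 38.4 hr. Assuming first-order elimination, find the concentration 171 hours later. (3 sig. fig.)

k = ln 2 / 38.4 = 0.01805 hr⁻¹
171 hr is 4.453 half-lives, so C = 37.7 × (1/2)^4.453 = 37.7 × 0.04565 ≈ 1.72 ng/mL

1.72 ng/mL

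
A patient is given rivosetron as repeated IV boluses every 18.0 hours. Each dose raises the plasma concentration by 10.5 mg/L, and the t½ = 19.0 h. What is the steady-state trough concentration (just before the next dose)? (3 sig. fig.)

11.3 mg/L

k = ln 2 / 19.0 = 0.03648 h⁻¹
Fraction remaining after one interval: e^(−kτ) = e^(−0.03648 × 18.0) = 0.5186
R = 1 / (1 − 0.5186) = 2.077
Css,max = 10.5 × 2.077 = 21.81 mg/L
Css,min = Css,max × e^(−kτ) = 21.81 × 0.5186 ≈ 11.3 mg/L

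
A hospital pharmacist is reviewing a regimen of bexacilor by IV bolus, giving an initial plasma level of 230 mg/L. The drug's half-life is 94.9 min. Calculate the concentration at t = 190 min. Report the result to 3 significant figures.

k = ln 2 / 94.9 = 0.007304 min⁻¹
190 min is 2.002 half-lives, so C = 230 × (1/2)^2.002 = 230 × 0.2496 ≈ 57.4 mg/L

57.4 mg/L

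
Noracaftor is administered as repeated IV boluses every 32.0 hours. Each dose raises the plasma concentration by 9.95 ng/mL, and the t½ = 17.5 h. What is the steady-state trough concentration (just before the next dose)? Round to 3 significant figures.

3.90 ng/mL

k = ln 2 / 17.5 = 0.03961 h⁻¹
Fraction remaining after one interval: e^(−kτ) = e^(−0.03961 × 32.0) = 0.2815
R = 1 / (1 − 0.2815) = 1.392
Css,max = 9.95 × 1.392 = 13.85 ng/mL
Css,min = Css,max × e^(−kτ) = 13.85 × 0.2815 ≈ 3.90 ng/mL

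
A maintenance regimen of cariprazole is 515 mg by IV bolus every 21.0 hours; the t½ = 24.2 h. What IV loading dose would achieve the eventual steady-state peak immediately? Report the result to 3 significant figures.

1140 mg

k = ln 2 / 24.2 = 0.02864 h⁻¹
Accumulation ratio R = 1 / (1 − e^(−kτ)) = 1 / (1 − e^(−0.02864×21.0)) = 1 / (1 − 0.5480) = 2.212
Loading dose = maintenance dose × R = 515 × 2.212 ≈ 1140 mg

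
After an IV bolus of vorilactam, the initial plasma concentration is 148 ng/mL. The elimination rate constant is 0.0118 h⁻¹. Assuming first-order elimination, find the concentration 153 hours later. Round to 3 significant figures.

C(t) = C₀ e^(−kt) = 148 × e^(−0.01180 × 153) = 148 × e^(−1.805) = 148 × 0.1644 ≈ 24.3 ng/mL

24.3 ng/mL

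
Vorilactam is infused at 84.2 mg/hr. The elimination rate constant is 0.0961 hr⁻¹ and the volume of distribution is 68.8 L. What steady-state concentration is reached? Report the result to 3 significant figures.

CL = k · V = 0.0961 × 68.8 = 6.612 L/hr
Css = rate / CL = 84.2 / 6.612 ≈ 12.7 µg/mL

12.7 µg/mL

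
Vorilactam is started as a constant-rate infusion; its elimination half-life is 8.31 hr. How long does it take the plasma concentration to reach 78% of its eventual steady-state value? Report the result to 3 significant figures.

k = ln 2 / 8.31 = 0.08341 hr⁻¹
f = 1 − e^(−kt)  ⇒  t = −ln(1 − f) / k
t = −ln(1 − 0.78) / 0.08341 = 1.514 / 0.08341 ≈ 18.2 hours

18.2 hours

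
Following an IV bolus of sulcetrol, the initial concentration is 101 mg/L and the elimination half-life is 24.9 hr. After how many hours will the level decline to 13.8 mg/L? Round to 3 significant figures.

k = ln 2 / 24.9 = 0.02784 hr⁻¹
C(t) = C₀ e^(−kt)  ⇒  t = ln(C₀/C) / k
t = ln(101/13.8) / 0.02784 = 1.990 / 0.02784 ≈ 71.5 hours

71.5 hours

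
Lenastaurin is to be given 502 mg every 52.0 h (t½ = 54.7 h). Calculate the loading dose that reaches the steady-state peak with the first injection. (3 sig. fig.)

k = ln 2 / 54.7 = 0.01267 h⁻¹
Accumulation ratio R = 1 / (1 − e^(−kτ)) = 1 / (1 − e^(−0.01267×52.0)) = 1 / (1 − 0.5174) = 2.072
Loading dose = maintenance dose × R = 502 × 2.072 ≈ 1040 mg

1040 mg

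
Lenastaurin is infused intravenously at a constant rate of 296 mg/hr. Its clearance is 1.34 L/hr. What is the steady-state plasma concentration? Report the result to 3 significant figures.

Css = infusion rate / CL = 296 / 1.34 ≈ 221 mg/L

221 mg/L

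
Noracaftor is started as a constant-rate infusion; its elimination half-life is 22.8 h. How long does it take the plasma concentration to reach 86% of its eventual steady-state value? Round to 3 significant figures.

64.7 hours

k = ln 2 / 22.8 = 0.03040 h⁻¹
f = 1 − e^(−kt)  ⇒  t = −ln(1 − f) / k
t = −ln(1 − 0.86) / 0.03040 = 1.966 / 0.03040 ≈ 64.7 hours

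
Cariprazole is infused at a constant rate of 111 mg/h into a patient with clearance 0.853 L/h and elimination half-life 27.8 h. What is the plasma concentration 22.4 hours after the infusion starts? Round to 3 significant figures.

Css = rate / CL = 111 / 0.853 = 130.1 µg/mL
k = ln 2 / 27.8 = 0.02493 h⁻¹
C(t) = Css (1 − e^(−kt)) = 130.1 × (1 − e^(−0.5585)) = 130.1 × 0.4279 ≈ 55.7 µg/mL

55.7 µg/mL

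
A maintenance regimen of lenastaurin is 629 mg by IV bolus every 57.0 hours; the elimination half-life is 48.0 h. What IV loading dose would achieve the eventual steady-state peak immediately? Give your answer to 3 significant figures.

1120 mg

k = ln 2 / 48.0 = 0.01444 h⁻¹
Accumulation ratio R = 1 / (1 − e^(−kτ)) = 1 / (1 − e^(−0.01444×57.0)) = 1 / (1 − 0.4391) = 1.783
Loading dose = maintenance dose × R = 629 × 1.783 ≈ 1120 mg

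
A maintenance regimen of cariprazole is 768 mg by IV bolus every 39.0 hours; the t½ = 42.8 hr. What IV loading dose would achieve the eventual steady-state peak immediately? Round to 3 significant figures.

1640 mg

k = ln 2 / 42.8 = 0.01620 hr⁻¹
Accumulation ratio R = 1 / (1 − e^(−kτ)) = 1 / (1 − e^(−0.01620×39.0)) = 1 / (1 − 0.5317) = 2.136
Loading dose = maintenance dose × R = 768 × 2.136 ≈ 1640 mg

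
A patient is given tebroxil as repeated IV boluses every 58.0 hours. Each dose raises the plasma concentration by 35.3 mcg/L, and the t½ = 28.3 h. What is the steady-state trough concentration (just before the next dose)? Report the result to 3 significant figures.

k = ln 2 / 28.3 = 0.02449 h⁻¹
Fraction remaining after one interval: e^(−kτ) = e^(−0.02449 × 58.0) = 0.2416
R = 1 / (1 − 0.2416) = 1.319
Css,max = 35.3 × 1.319 = 46.54 mcg/L
Css,min = Css,max × e^(−kτ) = 46.54 × 0.2416 ≈ 11.2 mcg/L

11.2 mcg/L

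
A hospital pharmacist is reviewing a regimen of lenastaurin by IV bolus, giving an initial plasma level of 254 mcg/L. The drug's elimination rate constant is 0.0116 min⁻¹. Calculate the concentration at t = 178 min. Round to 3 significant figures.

32.2 mcg/L

C(t) = C₀ e^(−kt) = 254 × e^(−0.01160 × 178) = 254 × e^(−2.065) = 254 × 0.1268 ≈ 32.2 mcg/L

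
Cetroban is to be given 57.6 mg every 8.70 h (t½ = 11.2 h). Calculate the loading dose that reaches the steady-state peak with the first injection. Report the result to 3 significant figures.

k = ln 2 / 11.2 = 0.06189 h⁻¹
Accumulation ratio R = 1 / (1 − e^(−kτ)) = 1 / (1 − e^(−0.06189×8.70)) = 1 / (1 − 0.5837) = 2.402
Loading dose = maintenance dose × R = 57.6 × 2.402 ≈ 138 mg

138 mg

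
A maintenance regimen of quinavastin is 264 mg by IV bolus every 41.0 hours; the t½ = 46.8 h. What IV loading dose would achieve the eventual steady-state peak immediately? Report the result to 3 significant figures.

k = ln 2 / 46.8 = 0.01481 h⁻¹
Accumulation ratio R = 1 / (1 − e^(−kτ)) = 1 / (1 − e^(−0.01481×41.0)) = 1 / (1 − 0.5449) = 2.197
Loading dose = maintenance dose × R = 264 × 2.197 ≈ 580 mg

580 mg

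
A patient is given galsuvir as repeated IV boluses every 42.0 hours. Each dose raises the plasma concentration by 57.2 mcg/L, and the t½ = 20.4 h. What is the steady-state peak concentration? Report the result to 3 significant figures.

k = ln 2 / 20.4 = 0.03398 h⁻¹
Fraction remaining after one interval: e^(−kτ) = e^(−0.03398 × 42.0) = 0.2400
R = 1 / (1 − 0.2400) = 1.316
Css,max = 57.2 × 1.316 ≈ 75.3 mcg/L

75.3 mcg/L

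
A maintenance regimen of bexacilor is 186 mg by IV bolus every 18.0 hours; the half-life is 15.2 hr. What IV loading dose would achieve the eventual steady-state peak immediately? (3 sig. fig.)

332 mg

k = ln 2 / 15.2 = 0.04560 hr⁻¹
Accumulation ratio R = 1 / (1 − e^(−kτ)) = 1 / (1 − e^(−0.04560×18.0)) = 1 / (1 − 0.4401) = 1.786
Loading dose = maintenance dose × R = 186 × 1.786 ≈ 332 mg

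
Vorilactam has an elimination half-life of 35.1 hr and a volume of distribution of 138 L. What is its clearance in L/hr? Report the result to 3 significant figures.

2.73 L/hr

k = ln 2 / t½ = ln 2 / 35.1 = 0.01975 hr⁻¹
CL = k · V = 0.01975 × 138 ≈ 2.73 L/hr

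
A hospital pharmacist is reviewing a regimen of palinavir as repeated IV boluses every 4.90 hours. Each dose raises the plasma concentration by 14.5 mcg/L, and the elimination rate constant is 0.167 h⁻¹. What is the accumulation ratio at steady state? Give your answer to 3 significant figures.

1.79

Fraction remaining after one interval: e^(−kτ) = e^(−0.1670 × 4.90) = 0.4412
R = 1 / (1 − 0.4412) = 1 / 0.5588 ≈ 1.79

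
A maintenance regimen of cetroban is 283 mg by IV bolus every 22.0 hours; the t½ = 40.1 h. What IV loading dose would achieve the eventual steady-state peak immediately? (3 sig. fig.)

k = ln 2 / 40.1 = 0.01729 h⁻¹
Accumulation ratio R = 1 / (1 − e^(−kτ)) = 1 / (1 − e^(−0.01729×22.0)) = 1 / (1 − 0.6837) = 3.161
Loading dose = maintenance dose × R = 283 × 3.161 ≈ 895 mg

895 mg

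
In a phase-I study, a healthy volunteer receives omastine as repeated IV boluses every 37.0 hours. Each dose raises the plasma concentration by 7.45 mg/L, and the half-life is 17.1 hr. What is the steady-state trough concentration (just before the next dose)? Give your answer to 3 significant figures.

2.14 mg/L

k = ln 2 / 17.1 = 0.04053 hr⁻¹
Fraction remaining after one interval: e^(−kτ) = e^(−0.04053 × 37.0) = 0.2232
R = 1 / (1 − 0.2232) = 1.287
Css,max = 7.45 × 1.287 = 9.590 mg/L
Css,min = Css,max × e^(−kτ) = 9.590 × 0.2232 ≈ 2.14 mg/L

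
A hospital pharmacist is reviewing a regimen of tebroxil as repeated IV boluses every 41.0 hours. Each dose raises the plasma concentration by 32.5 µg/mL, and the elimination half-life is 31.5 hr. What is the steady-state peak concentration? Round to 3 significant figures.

k = ln 2 / 31.5 = 0.02200 hr⁻¹
Fraction remaining after one interval: e^(−kτ) = e^(−0.02200 × 41.0) = 0.4057
R = 1 / (1 − 0.4057) = 1.683
Css,max = 32.5 × 1.683 ≈ 54.7 µg/mL

54.7 µg/mL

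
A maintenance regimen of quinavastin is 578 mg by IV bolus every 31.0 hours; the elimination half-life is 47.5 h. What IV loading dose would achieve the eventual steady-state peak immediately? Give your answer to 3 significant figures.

1590 mg

k = ln 2 / 47.5 = 0.01459 h⁻¹
Accumulation ratio R = 1 / (1 − e^(−kτ)) = 1 / (1 − e^(−0.01459×31.0)) = 1 / (1 − 0.6361) = 2.748
Loading dose = maintenance dose × R = 578 × 2.748 ≈ 1590 mg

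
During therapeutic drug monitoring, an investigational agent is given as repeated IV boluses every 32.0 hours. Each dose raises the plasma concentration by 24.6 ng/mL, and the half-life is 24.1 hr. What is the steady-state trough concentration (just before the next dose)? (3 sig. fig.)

16.3 ng/mL

k = ln 2 / 24.1 = 0.02876 hr⁻¹
Fraction remaining after one interval: e^(−kτ) = e^(−0.02876 × 32.0) = 0.3984
R = 1 / (1 − 0.3984) = 1.662
Css,max = 24.6 × 1.662 = 40.89 ng/mL
Css,min = Css,max × e^(−kτ) = 40.89 × 0.3984 ≈ 16.3 ng/mL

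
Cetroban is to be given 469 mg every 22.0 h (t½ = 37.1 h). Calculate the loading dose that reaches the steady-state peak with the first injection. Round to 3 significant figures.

1390 mg

k = ln 2 / 37.1 = 0.01868 h⁻¹
Accumulation ratio R = 1 / (1 − e^(−kτ)) = 1 / (1 − e^(−0.01868×22.0)) = 1 / (1 − 0.6630) = 2.967
Loading dose = maintenance dose × R = 469 × 2.967 ≈ 1390 mg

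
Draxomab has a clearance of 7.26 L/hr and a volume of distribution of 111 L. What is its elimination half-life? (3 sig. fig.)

k = CL / V = 7.26 / 111 = 0.06541 hr⁻¹
t½ = ln 2 / k = ln 2 / 0.06541 ≈ 10.6 hours

10.6 hours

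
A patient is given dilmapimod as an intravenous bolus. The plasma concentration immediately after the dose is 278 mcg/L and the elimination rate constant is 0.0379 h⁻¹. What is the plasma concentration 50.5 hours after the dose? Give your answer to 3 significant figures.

41.0 mcg/L

C(t) = C₀ e^(−kt) = 278 × e^(−0.03790 × 50.5) = 278 × e^(−1.914) = 278 × 0.1475 ≈ 41.0 mcg/L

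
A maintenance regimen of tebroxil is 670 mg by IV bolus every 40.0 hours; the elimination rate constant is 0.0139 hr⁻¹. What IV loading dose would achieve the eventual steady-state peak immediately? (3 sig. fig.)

1570 mg

Accumulation ratio R = 1 / (1 − e^(−kτ)) = 1 / (1 − e^(−0.01390×40.0)) = 1 / (1 − 0.5735) = 2.345
Loading dose = maintenance dose × R = 670 × 2.345 ≈ 1570 mg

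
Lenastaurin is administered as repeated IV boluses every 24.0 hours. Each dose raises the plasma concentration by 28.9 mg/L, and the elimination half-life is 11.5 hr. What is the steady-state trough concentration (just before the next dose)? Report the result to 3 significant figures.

8.90 mg/L

k = ln 2 / 11.5 = 0.06027 hr⁻¹
Fraction remaining after one interval: e^(−kτ) = e^(−0.06027 × 24.0) = 0.2354
R = 1 / (1 − 0.2354) = 1.308
Css,max = 28.9 × 1.308 = 37.80 mg/L
Css,min = Css,max × e^(−kτ) = 37.80 × 0.2354 ≈ 8.90 mg/L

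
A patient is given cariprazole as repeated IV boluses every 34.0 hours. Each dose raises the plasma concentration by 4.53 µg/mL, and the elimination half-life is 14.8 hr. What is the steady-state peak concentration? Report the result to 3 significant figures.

5.69 µg/mL

k = ln 2 / 14.8 = 0.04683 hr⁻¹
Fraction remaining after one interval: e^(−kτ) = e^(−0.04683 × 34.0) = 0.2034
R = 1 / (1 − 0.2034) = 1.255
Css,max = 4.53 × 1.255 ≈ 5.69 µg/mL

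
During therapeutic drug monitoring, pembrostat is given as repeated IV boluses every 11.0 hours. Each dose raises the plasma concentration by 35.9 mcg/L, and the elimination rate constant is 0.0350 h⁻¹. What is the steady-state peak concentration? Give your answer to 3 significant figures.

Fraction remaining after one interval: e^(−kτ) = e^(−0.03500 × 11.0) = 0.6805
R = 1 / (1 − 0.6805) = 3.129
Css,max = 35.9 × 3.129 ≈ 112 mcg/L

112 mcg/L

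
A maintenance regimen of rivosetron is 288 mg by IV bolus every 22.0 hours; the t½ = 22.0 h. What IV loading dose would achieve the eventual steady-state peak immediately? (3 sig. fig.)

576 mg

k = ln 2 / 22.0 = 0.03151 h⁻¹
Accumulation ratio R = 1 / (1 − e^(−kτ)) = 1 / (1 − e^(−0.03151×22.0)) = 1 / (1 − 0.5000) = 2.000
Loading dose = maintenance dose × R = 288 × 2.000 ≈ 576 mg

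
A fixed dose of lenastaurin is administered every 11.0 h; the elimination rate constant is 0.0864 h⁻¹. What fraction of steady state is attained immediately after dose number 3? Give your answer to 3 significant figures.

0.942

f_n = 1 − e^(−nkτ) = 1 − e^(−3 × 0.08640 × 11.0) = 1 − e^(−2.851) = 1 − 0.05777 ≈ 0.942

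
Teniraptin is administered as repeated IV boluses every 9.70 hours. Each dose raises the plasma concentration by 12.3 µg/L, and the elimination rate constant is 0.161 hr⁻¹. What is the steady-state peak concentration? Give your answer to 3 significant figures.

Fraction remaining after one interval: e^(−kτ) = e^(−0.1610 × 9.70) = 0.2098
R = 1 / (1 − 0.2098) = 1.265
Css,max = 12.3 × 1.265 ≈ 15.6 µg/L

15.6 µg/L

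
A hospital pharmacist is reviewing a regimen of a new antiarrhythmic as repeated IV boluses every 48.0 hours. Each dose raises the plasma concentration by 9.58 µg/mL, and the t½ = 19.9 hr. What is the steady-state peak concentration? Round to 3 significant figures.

11.8 µg/mL

k = ln 2 / 19.9 = 0.03483 hr⁻¹
Fraction remaining after one interval: e^(−kτ) = e^(−0.03483 × 48.0) = 0.1879
R = 1 / (1 − 0.1879) = 1.231
Css,max = 9.58 × 1.231 ≈ 11.8 µg/mL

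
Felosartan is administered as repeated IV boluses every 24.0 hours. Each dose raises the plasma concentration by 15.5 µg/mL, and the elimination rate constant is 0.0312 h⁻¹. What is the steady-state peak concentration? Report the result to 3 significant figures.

Fraction remaining after one interval: e^(−kτ) = e^(−0.03120 × 24.0) = 0.4729
R = 1 / (1 − 0.4729) = 1.897
Css,max = 15.5 × 1.897 ≈ 29.4 µg/mL

29.4 µg/mL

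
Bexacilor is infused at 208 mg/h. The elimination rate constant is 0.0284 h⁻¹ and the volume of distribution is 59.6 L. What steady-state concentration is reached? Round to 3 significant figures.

123 µg/mL

CL = k · V = 0.0284 × 59.6 = 1.693 L/h
Css = rate / CL = 208 / 1.693 ≈ 123 µg/mL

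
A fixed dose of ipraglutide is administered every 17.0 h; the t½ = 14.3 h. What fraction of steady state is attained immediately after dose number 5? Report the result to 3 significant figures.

0.984

k = ln 2 / 14.3 = 0.04847 h⁻¹
f_n = 1 − e^(−nkτ) = 1 − e^(−5 × 0.04847 × 17.0) = 1 − e^(−4.120) = 1 − 0.01624 ≈ 0.984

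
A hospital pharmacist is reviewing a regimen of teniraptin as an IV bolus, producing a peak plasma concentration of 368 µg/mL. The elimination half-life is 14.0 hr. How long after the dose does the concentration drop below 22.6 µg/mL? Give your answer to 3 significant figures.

56.4 hours

k = ln 2 / 14.0 = 0.04951 hr⁻¹
C(t) = C₀ e^(−kt)  ⇒  t = ln(C₀/C) / k
t = ln(368/22.6) / 0.04951 = 2.790 / 0.04951 ≈ 56.4 hours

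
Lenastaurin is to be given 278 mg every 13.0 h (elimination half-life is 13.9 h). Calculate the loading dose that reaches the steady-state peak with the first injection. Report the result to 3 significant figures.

k = ln 2 / 13.9 = 0.04987 h⁻¹
Accumulation ratio R = 1 / (1 − e^(−kτ)) = 1 / (1 − e^(−0.04987×13.0)) = 1 / (1 − 0.5230) = 2.096
Loading dose = maintenance dose × R = 278 × 2.096 ≈ 583 mg

583 mg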